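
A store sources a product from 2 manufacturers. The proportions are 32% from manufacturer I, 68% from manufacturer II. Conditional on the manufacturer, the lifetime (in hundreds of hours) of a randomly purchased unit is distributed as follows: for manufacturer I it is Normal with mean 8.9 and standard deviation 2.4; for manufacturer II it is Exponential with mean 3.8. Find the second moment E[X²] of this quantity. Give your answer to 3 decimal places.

For each component E[X²] = Var + (mean)², giving I: 84.97; II: 28.88.
Overall E[X²] = 0.32·84.97 + 0.68·28.88 = 46.8288.

46.829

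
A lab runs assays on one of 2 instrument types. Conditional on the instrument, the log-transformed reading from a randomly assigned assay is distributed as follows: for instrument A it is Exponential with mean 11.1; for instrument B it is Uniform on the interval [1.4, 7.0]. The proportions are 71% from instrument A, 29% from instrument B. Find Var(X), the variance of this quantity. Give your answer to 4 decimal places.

98.0399

Per component, A: μ=11.1, E[X²]=246.42; B: μ=4.2, E[X²]=20.2533.
E[X] = 0.71·11.1 + 0.29·4.2 = 9.099.
E[X²] = 0.71·246.42 + 0.29·20.2533 = 180.832.
Var(X) = E[X²] − (E[X])² = 180.832 − 82.7918 = 98.0399.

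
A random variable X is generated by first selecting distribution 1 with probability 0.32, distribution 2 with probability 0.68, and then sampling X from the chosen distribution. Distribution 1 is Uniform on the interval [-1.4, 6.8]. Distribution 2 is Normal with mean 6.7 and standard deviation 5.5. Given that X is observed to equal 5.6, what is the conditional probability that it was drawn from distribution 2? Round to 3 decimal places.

0.553

Likelihoods f(5.6 | ·): 1: 0.121951; 2: 0.0710987.
Posterior ∝ prior × likelihood. Numerator for 2: 0.68·0.0710987 = 0.0483471.
Normalizing constant: 0.32·0.121951 + 0.68·0.0710987 = 0.0873715.
P(2 | observation) = 0.0483471 / 0.0873715 = 0.553351.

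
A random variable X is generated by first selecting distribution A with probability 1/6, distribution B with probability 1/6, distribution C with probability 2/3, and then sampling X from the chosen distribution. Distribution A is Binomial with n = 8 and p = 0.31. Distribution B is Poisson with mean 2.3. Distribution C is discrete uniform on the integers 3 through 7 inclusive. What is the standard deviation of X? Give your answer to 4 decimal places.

1.8757

Per component, A: μ=2.48, E[X²]=7.8616; B: μ=2.3, E[X²]=7.59; C: μ=5, E[X²]=27.
E[X] = 0.166667·2.48 + 0.166667·2.3 + 0.666667·5 = 4.13.
E[X²] = 0.166667·7.8616 + 0.166667·7.59 + 0.666667·27 = 20.5753.
Var(X) = E[X²] − (E[X])² = 20.5753 − 17.0569 = 3.51837.
SD(X) = √3.51837 = 1.87573.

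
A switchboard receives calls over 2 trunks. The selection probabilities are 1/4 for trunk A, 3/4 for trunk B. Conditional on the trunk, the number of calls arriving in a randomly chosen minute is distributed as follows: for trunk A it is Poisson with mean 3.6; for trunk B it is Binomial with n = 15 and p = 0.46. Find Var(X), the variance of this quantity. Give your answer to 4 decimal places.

Per component, A: μ=3.6, E[X²]=16.56; B: μ=6.9, E[X²]=51.336.
E[X] = 0.25·3.6 + 0.75·6.9 = 6.075.
E[X²] = 0.25·16.56 + 0.75·51.336 = 42.642.
Var(X) = E[X²] − (E[X])² = 42.642 − 36.9056 = 5.73637.

5.7364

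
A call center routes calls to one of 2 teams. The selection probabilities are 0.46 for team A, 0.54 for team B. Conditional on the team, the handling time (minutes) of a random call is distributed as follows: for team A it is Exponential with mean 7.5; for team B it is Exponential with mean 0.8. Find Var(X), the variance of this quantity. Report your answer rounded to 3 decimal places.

Per component, A: μ=7.5, E[X²]=112.5; B: μ=0.8, E[X²]=1.28.
E[X] = 0.46·7.5 + 0.54·0.8 = 3.882.
E[X²] = 0.46·112.5 + 0.54·1.28 = 52.4412.
Var(X) = E[X²] − (E[X])² = 52.4412 − 15.0699 = 37.3713.

37.371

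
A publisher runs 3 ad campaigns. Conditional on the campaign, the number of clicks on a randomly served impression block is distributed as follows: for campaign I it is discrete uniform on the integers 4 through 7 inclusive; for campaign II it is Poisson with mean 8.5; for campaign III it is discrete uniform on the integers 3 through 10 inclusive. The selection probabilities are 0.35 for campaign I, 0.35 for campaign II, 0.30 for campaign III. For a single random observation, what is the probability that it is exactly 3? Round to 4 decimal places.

Conditional on each campaign, P(X = 3): I: 0; II: 0.0208258; III: 0.125.
By total probability, P(X = 3) = 0.35·0 + 0.35·0.0208258 + 0.3·0.125 = 0.044789.

0.0448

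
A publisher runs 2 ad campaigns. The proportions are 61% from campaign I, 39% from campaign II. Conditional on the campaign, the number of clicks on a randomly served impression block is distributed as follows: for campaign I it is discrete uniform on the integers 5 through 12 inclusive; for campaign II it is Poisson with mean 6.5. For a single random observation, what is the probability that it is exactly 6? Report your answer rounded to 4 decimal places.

0.1377

Conditional on each campaign, P(X = 6): I: 0.125; II: 0.157483.
By total probability, P(X = 6) = 0.61·0.125 + 0.39·0.157483 = 0.137668.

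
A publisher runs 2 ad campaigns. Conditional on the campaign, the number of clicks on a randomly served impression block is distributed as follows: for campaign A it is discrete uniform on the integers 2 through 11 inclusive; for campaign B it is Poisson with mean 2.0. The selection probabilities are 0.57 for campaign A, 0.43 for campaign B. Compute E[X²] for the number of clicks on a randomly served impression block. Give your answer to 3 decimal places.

31.365

For each component E[X²] = Var + (mean)², giving A: 50.5; B: 6.
Overall E[X²] = 0.57·50.5 + 0.43·6 = 31.365.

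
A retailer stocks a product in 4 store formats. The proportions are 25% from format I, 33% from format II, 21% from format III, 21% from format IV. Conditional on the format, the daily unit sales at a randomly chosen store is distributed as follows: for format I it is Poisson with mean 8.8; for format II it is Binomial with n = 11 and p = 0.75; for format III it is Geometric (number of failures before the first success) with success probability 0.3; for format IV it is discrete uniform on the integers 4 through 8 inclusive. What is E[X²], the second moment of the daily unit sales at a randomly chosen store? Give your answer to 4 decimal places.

55.4579

For each component E[X²] = Var + (mean)², giving I: 86.24; II: 70.125; III: 13.2222; IV: 38.
Overall E[X²] = 0.25·86.24 + 0.33·70.125 + 0.21·13.2222 + 0.21·38 = 55.4579.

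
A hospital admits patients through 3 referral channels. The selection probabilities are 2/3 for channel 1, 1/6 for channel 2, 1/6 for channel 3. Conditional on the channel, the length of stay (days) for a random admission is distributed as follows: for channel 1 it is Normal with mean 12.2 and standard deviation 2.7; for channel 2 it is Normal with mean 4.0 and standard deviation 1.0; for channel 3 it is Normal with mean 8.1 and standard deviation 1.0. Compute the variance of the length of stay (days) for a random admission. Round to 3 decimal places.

14.999

Per component, 1: μ=12.2, E[X²]=156.13; 2: μ=4, E[X²]=17; 3: μ=8.1, E[X²]=66.61.
E[X] = 0.666667·12.2 + 0.166667·4 + 0.166667·8.1 = 10.15.
E[X²] = 0.666667·156.13 + 0.166667·17 + 0.166667·66.61 = 118.022.
Var(X) = E[X²] − (E[X])² = 118.022 − 103.022 = 14.9992.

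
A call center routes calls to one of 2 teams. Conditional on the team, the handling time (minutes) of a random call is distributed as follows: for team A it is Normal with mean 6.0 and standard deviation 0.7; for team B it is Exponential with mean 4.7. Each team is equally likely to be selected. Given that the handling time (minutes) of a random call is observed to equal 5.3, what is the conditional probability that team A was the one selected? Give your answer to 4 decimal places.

0.8338

Likelihoods f(5.3 | ·): A: 0.345672; B: 0.0688915.
Posterior ∝ prior × likelihood. Numerator for A: 0.5·0.345672 = 0.172836.
Normalizing constant: 0.5·0.345672 + 0.5·0.0688915 = 0.207282.
P(A | observation) = 0.172836 / 0.207282 = 0.833822.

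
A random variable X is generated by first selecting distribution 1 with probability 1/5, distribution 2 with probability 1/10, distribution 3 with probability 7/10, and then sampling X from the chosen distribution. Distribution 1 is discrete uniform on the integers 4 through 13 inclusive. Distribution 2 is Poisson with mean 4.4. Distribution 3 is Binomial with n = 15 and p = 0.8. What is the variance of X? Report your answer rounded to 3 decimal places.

Per component, 1: μ=8.5, E[X²]=80.5; 2: μ=4.4, E[X²]=23.76; 3: μ=12, E[X²]=146.4.
E[X] = 0.2·8.5 + 0.1·4.4 + 0.7·12 = 10.54.
E[X²] = 0.2·80.5 + 0.1·23.76 + 0.7·146.4 = 120.956.
Var(X) = E[X²] − (E[X])² = 120.956 − 111.092 = 9.8644.

9.864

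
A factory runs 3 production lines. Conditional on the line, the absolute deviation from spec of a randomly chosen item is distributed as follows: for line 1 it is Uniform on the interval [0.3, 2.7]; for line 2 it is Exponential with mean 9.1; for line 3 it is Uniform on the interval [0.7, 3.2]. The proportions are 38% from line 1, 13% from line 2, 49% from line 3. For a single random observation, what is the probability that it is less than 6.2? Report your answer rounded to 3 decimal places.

0.934

Conditional on each line, P(X < 6.2): 1: 1; 2: 0.494051; 3: 1.
By total probability, P(X < 6.2) = 0.38·1 + 0.13·0.494051 + 0.49·1 = 0.934227.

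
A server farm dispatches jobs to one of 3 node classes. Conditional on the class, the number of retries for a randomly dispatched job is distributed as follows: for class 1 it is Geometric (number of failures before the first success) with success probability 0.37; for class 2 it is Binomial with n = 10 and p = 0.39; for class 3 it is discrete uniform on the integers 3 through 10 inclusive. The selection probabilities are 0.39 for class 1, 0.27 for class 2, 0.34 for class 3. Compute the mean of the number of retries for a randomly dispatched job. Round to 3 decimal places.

Component means — 1: 1.7027; 2: 3.9; 3: 6.5.
E[X] = 0.39·1.7027 + 0.27·3.9 + 0.34·6.5 = 3.92705.

3.927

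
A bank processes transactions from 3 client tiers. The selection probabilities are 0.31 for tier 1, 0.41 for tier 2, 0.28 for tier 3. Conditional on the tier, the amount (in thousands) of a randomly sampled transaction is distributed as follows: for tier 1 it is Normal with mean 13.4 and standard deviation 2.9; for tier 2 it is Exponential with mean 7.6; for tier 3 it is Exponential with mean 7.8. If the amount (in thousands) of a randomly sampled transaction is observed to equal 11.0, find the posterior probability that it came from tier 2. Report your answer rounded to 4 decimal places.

0.2453

Likelihoods f(11.0 | ·): 1: 0.0976761; 2: 0.0309458; 3: 0.0312924.
Posterior ∝ prior × likelihood. Numerator for 2: 0.41·0.0309458 = 0.0126878.
Normalizing constant: 0.31·0.0976761 + 0.41·0.0309458 + 0.28·0.0312924 = 0.0517292.
P(2 | observation) = 0.0126878 / 0.0517292 = 0.245273.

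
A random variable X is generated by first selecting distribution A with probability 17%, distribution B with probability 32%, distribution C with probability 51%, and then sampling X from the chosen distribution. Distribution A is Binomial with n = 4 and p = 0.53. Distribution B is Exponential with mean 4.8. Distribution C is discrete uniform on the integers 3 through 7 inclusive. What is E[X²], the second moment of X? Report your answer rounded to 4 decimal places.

29.4490

For each component E[X²] = Var + (mean)², giving A: 5.4908; B: 46.08; C: 27.
Overall E[X²] = 0.17·5.4908 + 0.32·46.08 + 0.51·27 = 29.449.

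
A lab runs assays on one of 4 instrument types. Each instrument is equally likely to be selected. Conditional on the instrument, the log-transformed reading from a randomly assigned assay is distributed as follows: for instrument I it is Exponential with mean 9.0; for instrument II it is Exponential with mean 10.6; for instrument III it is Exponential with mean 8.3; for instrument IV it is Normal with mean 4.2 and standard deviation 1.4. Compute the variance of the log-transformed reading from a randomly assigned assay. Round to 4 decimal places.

71.6244

Per component, I: μ=9, E[X²]=162; II: μ=10.6, E[X²]=224.72; III: μ=8.3, E[X²]=137.78; IV: μ=4.2, E[X²]=19.6.
E[X] = 0.25·9 + 0.25·10.6 + 0.25·8.3 + 0.25·4.2 = 8.025.
E[X²] = 0.25·162 + 0.25·224.72 + 0.25·137.78 + 0.25·19.6 = 136.025.
Var(X) = E[X²] − (E[X])² = 136.025 − 64.4006 = 71.6244.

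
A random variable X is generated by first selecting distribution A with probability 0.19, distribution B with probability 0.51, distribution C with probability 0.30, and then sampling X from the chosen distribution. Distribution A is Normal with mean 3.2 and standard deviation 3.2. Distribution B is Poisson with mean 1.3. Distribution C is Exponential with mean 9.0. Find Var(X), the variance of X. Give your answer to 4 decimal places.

38.2473

Per component, A: μ=3.2, E[X²]=20.48; B: μ=1.3, E[X²]=2.99; C: μ=9, E[X²]=162.
E[X] = 0.19·3.2 + 0.51·1.3 + 0.3·9 = 3.971.
E[X²] = 0.19·20.48 + 0.51·2.99 + 0.3·162 = 54.0161.
Var(X) = E[X²] − (E[X])² = 54.0161 − 15.7688 = 38.2473.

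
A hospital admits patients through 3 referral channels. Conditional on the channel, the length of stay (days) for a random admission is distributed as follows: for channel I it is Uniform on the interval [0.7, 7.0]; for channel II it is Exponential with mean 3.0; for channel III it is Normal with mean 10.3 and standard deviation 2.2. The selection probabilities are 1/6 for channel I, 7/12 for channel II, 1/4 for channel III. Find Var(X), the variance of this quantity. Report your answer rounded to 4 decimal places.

Per component, I: μ=3.85, E[X²]=18.13; II: μ=3, E[X²]=18; III: μ=10.3, E[X²]=110.93.
E[X] = 0.166667·3.85 + 0.583333·3 + 0.25·10.3 = 4.96667.
E[X²] = 0.166667·18.13 + 0.583333·18 + 0.25·110.93 = 41.2542.
Var(X) = E[X²] − (E[X])² = 41.2542 − 24.6678 = 16.5864.

16.5864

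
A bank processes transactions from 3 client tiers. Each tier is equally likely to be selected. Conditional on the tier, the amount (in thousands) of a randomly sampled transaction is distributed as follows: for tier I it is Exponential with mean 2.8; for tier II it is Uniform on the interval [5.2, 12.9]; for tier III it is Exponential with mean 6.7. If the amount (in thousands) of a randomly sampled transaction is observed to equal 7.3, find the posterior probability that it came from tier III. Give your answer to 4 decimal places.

0.2432

Likelihoods f(7.3 | ·): I: 0.0263375; II: 0.12987; III: 0.050204.
Posterior ∝ prior × likelihood. Numerator for III: 0.333333·0.050204 = 0.0167347.
Normalizing constant: 0.333333·0.0263375 + 0.333333·0.12987 + 0.333333·0.050204 = 0.0688039.
P(III | observation) = 0.0167347 / 0.0688039 = 0.243223.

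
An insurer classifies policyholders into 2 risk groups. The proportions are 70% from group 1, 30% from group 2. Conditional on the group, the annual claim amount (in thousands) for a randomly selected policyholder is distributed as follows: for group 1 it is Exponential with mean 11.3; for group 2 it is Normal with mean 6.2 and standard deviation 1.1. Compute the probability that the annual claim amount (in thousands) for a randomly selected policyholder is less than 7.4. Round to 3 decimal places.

Conditional on each group, P(X < 7.4): 1: 0.480489; 2: 0.862344.
By total probability, P(X < 7.4) = 0.7·0.480489 + 0.3·0.862344 = 0.595045.

0.595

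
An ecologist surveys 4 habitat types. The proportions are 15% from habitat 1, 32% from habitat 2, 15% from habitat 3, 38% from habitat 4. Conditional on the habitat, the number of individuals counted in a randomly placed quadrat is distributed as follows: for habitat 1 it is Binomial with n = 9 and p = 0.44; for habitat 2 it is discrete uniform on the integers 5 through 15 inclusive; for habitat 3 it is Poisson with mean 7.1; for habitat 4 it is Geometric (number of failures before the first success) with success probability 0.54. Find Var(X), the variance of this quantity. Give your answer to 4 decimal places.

20.5262

Per component, 1: μ=3.96, E[X²]=17.8992; 2: μ=10, E[X²]=110; 3: μ=7.1, E[X²]=57.51; 4: μ=0.851852, E[X²]=2.30316.
E[X] = 0.15·3.96 + 0.32·10 + 0.15·7.1 + 0.38·0.851852 = 5.1827.
E[X²] = 0.15·17.8992 + 0.32·110 + 0.15·57.51 + 0.38·2.30316 = 47.3866.
Var(X) = E[X²] − (E[X])² = 47.3866 − 26.8604 = 20.5262.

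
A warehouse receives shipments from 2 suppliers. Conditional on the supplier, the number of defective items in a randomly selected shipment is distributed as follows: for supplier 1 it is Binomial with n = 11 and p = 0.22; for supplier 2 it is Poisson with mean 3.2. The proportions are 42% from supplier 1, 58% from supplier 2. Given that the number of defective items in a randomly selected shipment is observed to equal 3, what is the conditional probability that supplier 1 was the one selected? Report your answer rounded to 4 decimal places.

Likelihoods P(X=3 | ·): 1: 0.240718; 2: 0.222616.
Posterior ∝ prior × likelihood. Numerator for 1: 0.42·0.240718 = 0.101102.
Normalizing constant: 0.42·0.240718 + 0.58·0.222616 = 0.230219.
P(1 | observation) = 0.101102 / 0.230219 = 0.439154.

0.4392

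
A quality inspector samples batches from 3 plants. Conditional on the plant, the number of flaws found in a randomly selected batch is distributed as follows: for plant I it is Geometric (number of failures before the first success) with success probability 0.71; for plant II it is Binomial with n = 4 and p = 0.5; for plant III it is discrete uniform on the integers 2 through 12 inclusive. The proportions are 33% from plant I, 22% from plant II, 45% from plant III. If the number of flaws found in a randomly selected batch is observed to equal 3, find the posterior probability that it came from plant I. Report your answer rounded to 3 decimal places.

0.056

Likelihoods P(X=3 | ·): I: 0.0173162; II: 0.25; III: 0.0909091.
Posterior ∝ prior × likelihood. Numerator for I: 0.33·0.0173162 = 0.00571434.
Normalizing constant: 0.33·0.0173162 + 0.22·0.25 + 0.45·0.0909091 = 0.101623.
P(I | observation) = 0.00571434 / 0.101623 = 0.0562306.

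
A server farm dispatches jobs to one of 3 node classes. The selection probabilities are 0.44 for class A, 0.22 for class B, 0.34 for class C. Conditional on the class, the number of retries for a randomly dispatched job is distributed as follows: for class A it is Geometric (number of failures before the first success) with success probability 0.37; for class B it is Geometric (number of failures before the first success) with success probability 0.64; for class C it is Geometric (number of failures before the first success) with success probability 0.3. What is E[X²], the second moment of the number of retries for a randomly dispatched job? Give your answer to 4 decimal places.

For each component E[X²] = Var + (mean)², giving A: 7.5011; B: 1.19531; C: 13.2222.
Overall E[X²] = 0.44·7.5011 + 0.22·1.19531 + 0.34·13.2222 = 8.05901.

8.0590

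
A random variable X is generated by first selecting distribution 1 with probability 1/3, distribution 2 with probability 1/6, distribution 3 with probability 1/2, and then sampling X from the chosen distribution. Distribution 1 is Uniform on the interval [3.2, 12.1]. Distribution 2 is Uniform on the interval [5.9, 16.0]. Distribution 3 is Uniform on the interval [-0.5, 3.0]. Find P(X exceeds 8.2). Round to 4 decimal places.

0.2748

Conditional on each component, P(X > 8.2): 1: 0.438202; 2: 0.772277; 3: 0.
By total probability, P(X > 8.2) = 0.333333·0.438202 + 0.166667·0.772277 + 0.5·0 = 0.27478.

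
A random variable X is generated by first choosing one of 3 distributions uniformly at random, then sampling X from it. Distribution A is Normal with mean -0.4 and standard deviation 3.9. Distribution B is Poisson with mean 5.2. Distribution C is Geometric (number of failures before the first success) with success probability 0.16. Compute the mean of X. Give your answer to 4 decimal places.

Component means — A: -0.4; B: 5.2; C: 5.25.
E[X] = 0.333333·-0.4 + 0.333333·5.2 + 0.333333·5.25 = 3.35.

3.3500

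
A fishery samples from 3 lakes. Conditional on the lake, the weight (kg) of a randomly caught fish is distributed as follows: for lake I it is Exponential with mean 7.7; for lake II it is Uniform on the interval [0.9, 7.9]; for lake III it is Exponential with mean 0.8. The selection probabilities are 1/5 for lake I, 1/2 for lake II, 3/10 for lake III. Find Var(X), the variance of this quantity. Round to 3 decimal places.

Per component, I: μ=7.7, E[X²]=118.58; II: μ=4.4, E[X²]=23.4433; III: μ=0.8, E[X²]=1.28.
E[X] = 0.2·7.7 + 0.5·4.4 + 0.3·0.8 = 3.98.
E[X²] = 0.2·118.58 + 0.5·23.4433 + 0.3·1.28 = 35.8217.
Var(X) = E[X²] − (E[X])² = 35.8217 − 15.8404 = 19.9813.

19.981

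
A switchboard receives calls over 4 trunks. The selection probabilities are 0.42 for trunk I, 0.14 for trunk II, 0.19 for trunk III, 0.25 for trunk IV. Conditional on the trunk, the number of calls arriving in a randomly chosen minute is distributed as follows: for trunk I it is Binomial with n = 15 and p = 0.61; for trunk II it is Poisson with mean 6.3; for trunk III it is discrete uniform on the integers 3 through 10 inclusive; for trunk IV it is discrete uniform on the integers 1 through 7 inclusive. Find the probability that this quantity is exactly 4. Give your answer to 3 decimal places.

0.079

Conditional on each trunk, P(X = 4): I: 0.00600016; II: 0.12053; III: 0.125; IV: 0.142857.
By total probability, P(X = 4) = 0.42·0.00600016 + 0.14·0.12053 + 0.19·0.125 + 0.25·0.142857 = 0.0788586.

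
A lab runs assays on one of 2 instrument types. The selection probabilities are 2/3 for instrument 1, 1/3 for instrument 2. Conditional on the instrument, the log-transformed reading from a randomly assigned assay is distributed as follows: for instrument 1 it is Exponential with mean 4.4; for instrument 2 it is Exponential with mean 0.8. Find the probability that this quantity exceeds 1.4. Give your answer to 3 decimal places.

0.543

Conditional on each instrument, P(X > 1.4): 1: 0.727471; 2: 0.173774.
By total probability, P(X > 1.4) = 0.666667·0.727471 + 0.333333·0.173774 = 0.542905.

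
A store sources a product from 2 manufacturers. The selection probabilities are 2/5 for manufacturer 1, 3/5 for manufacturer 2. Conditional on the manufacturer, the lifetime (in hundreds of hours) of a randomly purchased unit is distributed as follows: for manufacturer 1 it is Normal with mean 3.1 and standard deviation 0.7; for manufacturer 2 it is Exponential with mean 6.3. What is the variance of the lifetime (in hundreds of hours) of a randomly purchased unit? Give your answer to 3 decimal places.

Per component, 1: μ=3.1, E[X²]=10.1; 2: μ=6.3, E[X²]=79.38.
E[X] = 0.4·3.1 + 0.6·6.3 = 5.02.
E[X²] = 0.4·10.1 + 0.6·79.38 = 51.668.
Var(X) = E[X²] − (E[X])² = 51.668 − 25.2004 = 26.4676.

26.468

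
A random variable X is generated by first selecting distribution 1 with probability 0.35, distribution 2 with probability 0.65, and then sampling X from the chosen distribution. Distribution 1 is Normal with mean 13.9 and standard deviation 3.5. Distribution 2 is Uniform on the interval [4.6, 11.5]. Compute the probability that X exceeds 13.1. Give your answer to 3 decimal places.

Conditional on each component, P(X > 13.1): 1: 0.590399; 2: 0.
By total probability, P(X > 13.1) = 0.35·0.590399 + 0.65·0 = 0.20664.

0.207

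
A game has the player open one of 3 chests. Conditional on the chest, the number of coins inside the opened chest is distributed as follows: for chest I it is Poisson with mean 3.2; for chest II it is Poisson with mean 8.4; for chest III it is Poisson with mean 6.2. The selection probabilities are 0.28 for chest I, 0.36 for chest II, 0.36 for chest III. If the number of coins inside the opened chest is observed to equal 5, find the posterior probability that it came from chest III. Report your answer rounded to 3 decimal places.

0.481

Likelihoods P(X=5 | ·): I: 0.113979; II: 0.0783685; III: 0.154936.
Posterior ∝ prior × likelihood. Numerator for III: 0.36·0.154936 = 0.0557768.
Normalizing constant: 0.28·0.113979 + 0.36·0.0783685 + 0.36·0.154936 = 0.115904.
P(III | observation) = 0.0557768 / 0.115904 = 0.481234.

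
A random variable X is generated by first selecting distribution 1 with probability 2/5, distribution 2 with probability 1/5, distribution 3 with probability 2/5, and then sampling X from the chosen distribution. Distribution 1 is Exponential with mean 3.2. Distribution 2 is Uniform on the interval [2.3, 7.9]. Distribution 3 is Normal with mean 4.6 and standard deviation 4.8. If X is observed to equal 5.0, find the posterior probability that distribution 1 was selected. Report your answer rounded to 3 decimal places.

Likelihoods f(5.0 | ·): 1: 0.0655036; 2: 0.178571; 3: 0.0828249.
Posterior ∝ prior × likelihood. Numerator for 1: 0.4·0.0655036 = 0.0262014.
Normalizing constant: 0.4·0.0655036 + 0.2·0.178571 + 0.4·0.0828249 = 0.0950457.
P(1 | observation) = 0.0262014 / 0.0950457 = 0.275672.

0.276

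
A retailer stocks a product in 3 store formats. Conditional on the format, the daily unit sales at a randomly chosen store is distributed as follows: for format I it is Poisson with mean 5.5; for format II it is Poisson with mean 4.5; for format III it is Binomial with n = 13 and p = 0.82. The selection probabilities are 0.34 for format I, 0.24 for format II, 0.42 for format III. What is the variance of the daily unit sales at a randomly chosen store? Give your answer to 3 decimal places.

Per component, I: μ=5.5, E[X²]=35.75; II: μ=4.5, E[X²]=24.75; III: μ=10.66, E[X²]=115.554.
E[X] = 0.34·5.5 + 0.24·4.5 + 0.42·10.66 = 7.4272.
E[X²] = 0.34·35.75 + 0.24·24.75 + 0.42·115.554 = 66.6278.
Var(X) = E[X²] − (E[X])² = 66.6278 − 55.1633 = 11.4645.

11.465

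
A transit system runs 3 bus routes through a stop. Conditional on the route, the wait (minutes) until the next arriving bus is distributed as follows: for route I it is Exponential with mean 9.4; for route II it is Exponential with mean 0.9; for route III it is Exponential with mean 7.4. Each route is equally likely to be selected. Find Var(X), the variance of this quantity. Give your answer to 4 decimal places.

Per component, I: μ=9.4, E[X²]=176.72; II: μ=0.9, E[X²]=1.62; III: μ=7.4, E[X²]=109.52.
E[X] = 0.333333·9.4 + 0.333333·0.9 + 0.333333·7.4 = 5.9.
E[X²] = 0.333333·176.72 + 0.333333·1.62 + 0.333333·109.52 = 95.9533.
Var(X) = E[X²] − (E[X])² = 95.9533 − 34.81 = 61.1433.

61.1433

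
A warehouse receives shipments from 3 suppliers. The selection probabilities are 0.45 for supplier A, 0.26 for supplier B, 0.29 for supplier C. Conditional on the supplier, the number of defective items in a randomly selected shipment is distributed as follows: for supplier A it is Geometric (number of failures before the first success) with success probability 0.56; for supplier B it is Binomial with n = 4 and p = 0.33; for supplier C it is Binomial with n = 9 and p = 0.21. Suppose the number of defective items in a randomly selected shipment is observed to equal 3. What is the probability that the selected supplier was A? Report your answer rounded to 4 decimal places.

0.2118

Likelihoods P(X=3 | ·): A: 0.047703; B: 0.0963112; C: 0.189104.
Posterior ∝ prior × likelihood. Numerator for A: 0.45·0.047703 = 0.0214664.
Normalizing constant: 0.45·0.047703 + 0.26·0.0963112 + 0.29·0.189104 = 0.101347.
P(A | observation) = 0.0214664 / 0.101347 = 0.21181.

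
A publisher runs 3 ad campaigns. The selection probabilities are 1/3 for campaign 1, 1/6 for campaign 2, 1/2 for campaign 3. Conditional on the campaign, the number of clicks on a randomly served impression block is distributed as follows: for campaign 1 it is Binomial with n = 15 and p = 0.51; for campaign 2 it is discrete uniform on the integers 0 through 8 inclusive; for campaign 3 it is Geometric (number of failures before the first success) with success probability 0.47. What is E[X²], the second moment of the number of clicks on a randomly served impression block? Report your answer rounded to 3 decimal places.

26.370

For each component E[X²] = Var + (mean)², giving 1: 62.271; 2: 22.6667; 3: 3.67089.
Overall E[X²] = 0.333333·62.271 + 0.166667·22.6667 + 0.5·3.67089 = 26.3702.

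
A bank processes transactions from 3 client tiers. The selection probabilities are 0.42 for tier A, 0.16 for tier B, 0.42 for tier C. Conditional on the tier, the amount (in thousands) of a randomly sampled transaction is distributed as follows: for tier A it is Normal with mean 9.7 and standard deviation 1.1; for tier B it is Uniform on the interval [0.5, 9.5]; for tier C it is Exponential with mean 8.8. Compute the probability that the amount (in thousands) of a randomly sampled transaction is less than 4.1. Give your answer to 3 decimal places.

0.220

Conditional on each tier, P(X < 4.1): A: 1.78175e-07; B: 0.4; C: 0.372436.
By total probability, P(X < 4.1) = 0.42·1.78175e-07 + 0.16·0.4 + 0.42·0.372436 = 0.220423.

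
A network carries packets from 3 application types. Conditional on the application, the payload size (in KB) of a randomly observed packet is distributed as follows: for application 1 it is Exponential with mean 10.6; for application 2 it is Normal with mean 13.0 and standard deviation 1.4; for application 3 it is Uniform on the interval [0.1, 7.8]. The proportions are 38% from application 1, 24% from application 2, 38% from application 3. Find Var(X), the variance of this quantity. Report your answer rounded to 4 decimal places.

59.4253

Per component, 1: μ=10.6, E[X²]=224.72; 2: μ=13, E[X²]=170.96; 3: μ=3.95, E[X²]=20.5433.
E[X] = 0.38·10.6 + 0.24·13 + 0.38·3.95 = 8.649.
E[X²] = 0.38·224.72 + 0.24·170.96 + 0.38·20.5433 = 134.23.
Var(X) = E[X²] − (E[X])² = 134.23 − 74.8052 = 59.4253.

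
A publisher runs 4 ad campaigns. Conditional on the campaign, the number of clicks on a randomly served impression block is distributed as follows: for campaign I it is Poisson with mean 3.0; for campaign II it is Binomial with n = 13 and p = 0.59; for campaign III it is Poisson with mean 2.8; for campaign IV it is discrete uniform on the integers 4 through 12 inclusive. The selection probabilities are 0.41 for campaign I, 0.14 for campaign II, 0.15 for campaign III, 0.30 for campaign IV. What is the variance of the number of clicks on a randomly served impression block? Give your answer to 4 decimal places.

Per component, I: μ=3, E[X²]=12; II: μ=7.67, E[X²]=61.9736; III: μ=2.8, E[X²]=10.64; IV: μ=8, E[X²]=70.6667.
E[X] = 0.41·3 + 0.14·7.67 + 0.15·2.8 + 0.3·8 = 5.1238.
E[X²] = 0.41·12 + 0.14·61.9736 + 0.15·10.64 + 0.3·70.6667 = 36.3923.
Var(X) = E[X²] − (E[X])² = 36.3923 − 26.2533 = 10.139.

10.1390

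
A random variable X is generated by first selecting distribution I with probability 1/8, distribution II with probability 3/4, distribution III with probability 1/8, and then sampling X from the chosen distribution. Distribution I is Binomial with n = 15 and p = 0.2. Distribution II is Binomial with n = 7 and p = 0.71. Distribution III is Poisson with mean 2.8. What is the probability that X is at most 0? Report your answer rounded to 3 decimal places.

Conditional on each component, P(X ≤ 0): I: 0.0351844; II: 0.000172499; III: 0.0608101.
By total probability, P(X ≤ 0) = 0.125·0.0351844 + 0.75·0.000172499 + 0.125·0.0608101 = 0.0121287.

0.012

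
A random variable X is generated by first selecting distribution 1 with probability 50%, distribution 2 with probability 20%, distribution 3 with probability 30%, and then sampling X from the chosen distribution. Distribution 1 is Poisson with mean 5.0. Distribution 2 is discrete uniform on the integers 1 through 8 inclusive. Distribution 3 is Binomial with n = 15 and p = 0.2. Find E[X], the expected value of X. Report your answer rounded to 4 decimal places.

Component means — 1: 5; 2: 4.5; 3: 3.
E[X] = 0.5·5 + 0.2·4.5 + 0.3·3 = 4.3.

4.3000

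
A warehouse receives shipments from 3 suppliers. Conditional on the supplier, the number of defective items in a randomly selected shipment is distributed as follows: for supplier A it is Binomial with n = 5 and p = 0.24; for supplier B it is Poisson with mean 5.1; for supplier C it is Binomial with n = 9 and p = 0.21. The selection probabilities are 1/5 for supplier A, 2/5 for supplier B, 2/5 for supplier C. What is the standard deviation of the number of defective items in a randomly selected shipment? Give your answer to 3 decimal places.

2.392

Per component, A: μ=1.2, E[X²]=2.352; B: μ=5.1, E[X²]=31.11; C: μ=1.89, E[X²]=5.0652.
E[X] = 0.2·1.2 + 0.4·5.1 + 0.4·1.89 = 3.036.
E[X²] = 0.2·2.352 + 0.4·31.11 + 0.4·5.0652 = 14.9405.
Var(X) = E[X²] − (E[X])² = 14.9405 − 9.2173 = 5.72318.
SD(X) = √5.72318 = 2.39232.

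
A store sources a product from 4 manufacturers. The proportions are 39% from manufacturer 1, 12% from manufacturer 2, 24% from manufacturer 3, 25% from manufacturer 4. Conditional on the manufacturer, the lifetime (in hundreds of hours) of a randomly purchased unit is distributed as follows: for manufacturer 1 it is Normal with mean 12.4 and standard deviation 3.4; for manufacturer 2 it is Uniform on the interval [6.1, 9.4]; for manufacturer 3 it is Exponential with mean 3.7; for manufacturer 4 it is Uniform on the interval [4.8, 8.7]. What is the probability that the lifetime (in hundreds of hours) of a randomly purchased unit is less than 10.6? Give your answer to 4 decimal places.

0.7126

Conditional on each manufacturer, P(X < 10.6): 1: 0.29826; 2: 1; 3: 0.943009; 4: 1.
By total probability, P(X < 10.6) = 0.39·0.29826 + 0.12·1 + 0.24·0.943009 + 0.25·1 = 0.712644.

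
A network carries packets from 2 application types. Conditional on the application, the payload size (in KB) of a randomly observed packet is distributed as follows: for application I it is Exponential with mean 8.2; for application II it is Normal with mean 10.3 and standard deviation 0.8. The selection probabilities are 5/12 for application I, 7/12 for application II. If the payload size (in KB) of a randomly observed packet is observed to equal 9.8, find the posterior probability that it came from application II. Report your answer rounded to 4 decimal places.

0.9396

Likelihoods f(9.8 | ·): I: 0.0369106; II: 0.410201.
Posterior ∝ prior × likelihood. Numerator for II: 0.583333·0.410201 = 0.239284.
Normalizing constant: 0.416667·0.0369106 + 0.583333·0.410201 = 0.254663.
P(II | observation) = 0.239284 / 0.254663 = 0.939609.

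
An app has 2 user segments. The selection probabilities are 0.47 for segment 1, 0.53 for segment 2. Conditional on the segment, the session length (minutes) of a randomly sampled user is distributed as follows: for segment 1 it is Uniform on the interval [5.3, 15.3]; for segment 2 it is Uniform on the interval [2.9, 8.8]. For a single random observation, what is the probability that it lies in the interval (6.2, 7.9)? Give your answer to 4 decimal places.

Conditional on each segment, P(6.2 < X < 7.9): 1: 0.17; 2: 0.288136.
By total probability, P(6.2 < X < 7.9) = 0.47·0.17 + 0.53·0.288136 = 0.232612.

0.2326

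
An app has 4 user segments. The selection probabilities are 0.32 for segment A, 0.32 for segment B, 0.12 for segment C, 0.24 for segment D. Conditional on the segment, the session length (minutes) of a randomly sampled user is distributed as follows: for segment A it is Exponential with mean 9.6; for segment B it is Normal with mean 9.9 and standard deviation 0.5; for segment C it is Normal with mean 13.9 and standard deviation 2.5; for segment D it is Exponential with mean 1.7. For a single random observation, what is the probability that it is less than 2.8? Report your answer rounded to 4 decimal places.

Conditional on each segment, P(X < 2.8): A: 0.252982; B: 0; C: 4.49794e-06; D: 0.807384.
By total probability, P(X < 2.8) = 0.32·0.252982 + 0.32·0 + 0.12·4.49794e-06 + 0.24·0.807384 = 0.274727.

0.2747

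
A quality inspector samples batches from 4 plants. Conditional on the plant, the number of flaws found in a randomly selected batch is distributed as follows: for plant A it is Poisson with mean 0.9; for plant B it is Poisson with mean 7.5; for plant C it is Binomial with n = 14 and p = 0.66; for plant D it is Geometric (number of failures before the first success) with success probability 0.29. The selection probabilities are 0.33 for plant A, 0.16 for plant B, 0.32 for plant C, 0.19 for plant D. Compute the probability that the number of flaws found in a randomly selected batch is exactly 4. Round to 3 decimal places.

0.031

Conditional on each plant, P(X = 4): A: 0.0111146; B: 0.0729164; C: 0.00392102; D: 0.0736939.
By total probability, P(X = 4) = 0.33·0.0111146 + 0.16·0.0729164 + 0.32·0.00392102 + 0.19·0.0736939 = 0.030591.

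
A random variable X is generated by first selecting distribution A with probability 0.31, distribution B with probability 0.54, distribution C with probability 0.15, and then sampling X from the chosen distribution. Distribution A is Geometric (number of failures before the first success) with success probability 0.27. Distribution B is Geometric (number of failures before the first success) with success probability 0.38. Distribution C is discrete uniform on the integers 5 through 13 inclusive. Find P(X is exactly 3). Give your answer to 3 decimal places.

Conditional on each component, P(X = 3): A: 0.105035; B: 0.0905646; C: 0.
By total probability, P(X = 3) = 0.31·0.105035 + 0.54·0.0905646 + 0.15·0 = 0.0814656.

0.081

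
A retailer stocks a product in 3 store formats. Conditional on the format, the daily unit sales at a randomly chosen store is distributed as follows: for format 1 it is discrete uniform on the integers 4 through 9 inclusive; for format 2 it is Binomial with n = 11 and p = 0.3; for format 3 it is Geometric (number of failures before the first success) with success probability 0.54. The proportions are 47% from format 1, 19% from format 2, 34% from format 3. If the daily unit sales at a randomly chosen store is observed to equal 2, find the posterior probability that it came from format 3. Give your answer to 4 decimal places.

0.5058

Likelihoods P(X=2 | ·): 1: 0; 2: 0.19975; 3: 0.114264.
Posterior ∝ prior × likelihood. Numerator for 3: 0.34·0.114264 = 0.0388498.
Normalizing constant: 0.47·0 + 0.19·0.19975 + 0.34·0.114264 = 0.0768023.
P(3 | observation) = 0.0388498 / 0.0768023 = 0.505841.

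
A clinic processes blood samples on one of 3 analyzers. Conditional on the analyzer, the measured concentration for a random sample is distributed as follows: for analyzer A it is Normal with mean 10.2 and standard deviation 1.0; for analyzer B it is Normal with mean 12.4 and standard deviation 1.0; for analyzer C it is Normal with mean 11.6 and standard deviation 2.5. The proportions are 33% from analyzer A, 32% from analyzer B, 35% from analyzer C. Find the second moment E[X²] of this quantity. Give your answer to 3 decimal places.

For each component E[X²] = Var + (mean)², giving A: 105.04; B: 154.76; C: 140.81.
Overall E[X²] = 0.33·105.04 + 0.32·154.76 + 0.35·140.81 = 133.47.

133.470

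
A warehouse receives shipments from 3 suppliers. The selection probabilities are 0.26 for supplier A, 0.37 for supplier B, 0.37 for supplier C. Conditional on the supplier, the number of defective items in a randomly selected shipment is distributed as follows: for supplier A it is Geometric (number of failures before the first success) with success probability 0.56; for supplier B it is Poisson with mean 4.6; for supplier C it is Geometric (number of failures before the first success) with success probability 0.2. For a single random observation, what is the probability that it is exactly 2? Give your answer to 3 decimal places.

Conditional on each supplier, P(X = 2): A: 0.108416; B: 0.106348; C: 0.128.
By total probability, P(X = 2) = 0.26·0.108416 + 0.37·0.106348 + 0.37·0.128 = 0.114897.

0.115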